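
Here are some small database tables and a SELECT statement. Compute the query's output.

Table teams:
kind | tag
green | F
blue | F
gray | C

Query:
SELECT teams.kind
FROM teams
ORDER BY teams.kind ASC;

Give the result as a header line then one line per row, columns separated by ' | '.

After SELECT (3 rows):
teams.kind
green
blue
gray
After ORDER BY (3 rows):
teams.kind
blue
gray
green

== RESULT ==
teams.kind
blue
gray
green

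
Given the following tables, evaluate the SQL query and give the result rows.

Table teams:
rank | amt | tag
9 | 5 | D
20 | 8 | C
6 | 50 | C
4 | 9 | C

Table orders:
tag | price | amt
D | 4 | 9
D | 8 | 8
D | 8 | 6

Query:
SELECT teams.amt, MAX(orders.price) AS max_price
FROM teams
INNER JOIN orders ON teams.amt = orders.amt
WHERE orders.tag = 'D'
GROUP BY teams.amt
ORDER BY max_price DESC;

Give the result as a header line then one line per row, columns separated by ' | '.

== RESULT ==
teams.amt | max_price
8 | 8
9 | 4

Derivation:
After JOIN orders (2 rows):
teams.rank | teams.amt | teams.tag | orders.tag | orders.price | orders.amt
20 | 8 | C | D | 8 | 8
4 | 9 | C | D | 4 | 9
After WHERE (2 rows):
teams.rank | teams.amt | teams.tag | orders.tag | orders.price | orders.amt
20 | 8 | C | D | 8 | 8
4 | 9 | C | D | 4 | 9
After GROUP BY (2 rows):
teams.amt | max_price
8 | 8
9 | 4
After ORDER BY (2 rows):
teams.amt | max_price
8 | 8
9 | 4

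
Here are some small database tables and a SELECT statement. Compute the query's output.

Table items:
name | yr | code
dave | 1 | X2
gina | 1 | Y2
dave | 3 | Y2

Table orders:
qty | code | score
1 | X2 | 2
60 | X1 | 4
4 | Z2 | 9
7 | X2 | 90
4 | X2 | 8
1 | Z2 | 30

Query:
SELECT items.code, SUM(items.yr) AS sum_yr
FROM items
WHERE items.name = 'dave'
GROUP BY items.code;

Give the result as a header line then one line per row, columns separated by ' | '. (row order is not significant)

== RESULT ==
items.code | sum_yr
X2 | 1
Y2 | 3

Derivation:
After WHERE (2 rows):
items.name | items.yr | items.code
dave | 1 | X2
dave | 3 | Y2
After GROUP BY (2 rows):
items.code | sum_yr
X2 | 1
Y2 | 3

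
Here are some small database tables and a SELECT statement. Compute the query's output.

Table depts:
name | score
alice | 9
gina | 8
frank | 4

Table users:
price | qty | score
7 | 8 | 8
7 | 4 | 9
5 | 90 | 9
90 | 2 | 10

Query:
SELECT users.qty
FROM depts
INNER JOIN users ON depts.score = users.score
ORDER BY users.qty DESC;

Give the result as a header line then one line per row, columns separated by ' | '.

After JOIN users (3 rows):
depts.name | depts.score | users.price | users.qty | users.score
alice | 9 | 7 | 4 | 9
alice | 9 | 5 | 90 | 9
gina | 8 | 7 | 8 | 8
After SELECT (3 rows):
users.qty
4
90
8
After ORDER BY (3 rows):
users.qty
90
8
4

== RESULT ==
users.qty
90
8
4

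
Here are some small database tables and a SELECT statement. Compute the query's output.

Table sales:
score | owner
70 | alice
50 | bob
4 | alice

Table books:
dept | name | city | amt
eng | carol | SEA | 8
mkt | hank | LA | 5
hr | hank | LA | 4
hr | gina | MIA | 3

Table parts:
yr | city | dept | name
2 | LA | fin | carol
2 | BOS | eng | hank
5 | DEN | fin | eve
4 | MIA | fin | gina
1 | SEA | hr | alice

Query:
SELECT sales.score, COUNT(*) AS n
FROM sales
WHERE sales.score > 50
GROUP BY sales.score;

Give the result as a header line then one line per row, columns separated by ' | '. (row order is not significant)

== RESULT ==
sales.score | n
70 | 1

Derivation:
After WHERE (1 rows):
sales.score | sales.owner
70 | alice
After GROUP BY (1 rows):
sales.score | n
70 | 1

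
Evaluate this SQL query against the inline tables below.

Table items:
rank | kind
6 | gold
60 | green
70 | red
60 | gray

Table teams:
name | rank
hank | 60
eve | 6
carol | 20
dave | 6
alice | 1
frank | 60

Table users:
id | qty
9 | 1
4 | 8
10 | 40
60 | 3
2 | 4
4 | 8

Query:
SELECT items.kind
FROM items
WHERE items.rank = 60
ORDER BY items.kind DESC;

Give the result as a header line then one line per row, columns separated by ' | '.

== RESULT ==
items.kind
green
gray

Derivation:
After WHERE (2 rows):
items.rank | items.kind
60 | green
60 | gray
After SELECT (2 rows):
items.kind
green
gray
After ORDER BY (2 rows):
items.kind
green
gray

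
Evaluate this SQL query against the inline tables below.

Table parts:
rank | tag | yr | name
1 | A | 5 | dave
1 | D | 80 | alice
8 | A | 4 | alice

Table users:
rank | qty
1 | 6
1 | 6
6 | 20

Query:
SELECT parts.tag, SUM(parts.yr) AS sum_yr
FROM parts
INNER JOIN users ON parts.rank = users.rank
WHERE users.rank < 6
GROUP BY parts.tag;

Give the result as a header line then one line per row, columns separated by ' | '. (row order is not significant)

After JOIN users (4 rows):
parts.rank | parts.tag | parts.yr | parts.name | users.rank | users.qty
1 | A | 5 | dave | 1 | 6
1 | A | 5 | dave | 1 | 6
1 | D | 80 | alice | 1 | 6
1 | D | 80 | alice | 1 | 6
After WHERE (4 rows):
parts.rank | parts.tag | parts.yr | parts.name | users.rank | users.qty
1 | A | 5 | dave | 1 | 6
1 | A | 5 | dave | 1 | 6
1 | D | 80 | alice | 1 | 6
1 | D | 80 | alice | 1 | 6
After GROUP BY (2 rows):
parts.tag | sum_yr
A | 10
D | 160

== RESULT ==
parts.tag | sum_yr
A | 10
D | 160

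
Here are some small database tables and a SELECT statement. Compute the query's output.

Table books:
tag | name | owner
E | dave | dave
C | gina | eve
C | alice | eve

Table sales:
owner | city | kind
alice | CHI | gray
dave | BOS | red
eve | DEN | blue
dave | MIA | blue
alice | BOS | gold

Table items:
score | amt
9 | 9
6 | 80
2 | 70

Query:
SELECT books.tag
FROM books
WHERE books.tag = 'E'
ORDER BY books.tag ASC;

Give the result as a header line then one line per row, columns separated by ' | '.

After WHERE (1 rows):
books.tag | books.name | books.owner
E | dave | dave
After SELECT (1 rows):
books.tag
E
After ORDER BY (1 rows):
books.tag
E

== RESULT ==
books.tag
E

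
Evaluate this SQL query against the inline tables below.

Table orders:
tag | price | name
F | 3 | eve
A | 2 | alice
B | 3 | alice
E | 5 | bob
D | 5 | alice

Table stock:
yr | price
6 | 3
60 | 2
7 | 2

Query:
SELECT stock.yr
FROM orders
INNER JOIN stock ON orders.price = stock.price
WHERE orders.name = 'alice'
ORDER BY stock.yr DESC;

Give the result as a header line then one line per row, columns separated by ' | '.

== RESULT ==
stock.yr
60
7
6

Derivation:
After JOIN stock (4 rows):
orders.tag | orders.price | orders.name | stock.yr | stock.price
F | 3 | eve | 6 | 3
A | 2 | alice | 60 | 2
A | 2 | alice | 7 | 2
B | 3 | alice | 6 | 3
After WHERE (3 rows):
orders.tag | orders.price | orders.name | stock.yr | stock.price
A | 2 | alice | 60 | 2
A | 2 | alice | 7 | 2
B | 3 | alice | 6 | 3
After SELECT (3 rows):
stock.yr
60
7
6
After ORDER BY (3 rows):
stock.yr
60
7
6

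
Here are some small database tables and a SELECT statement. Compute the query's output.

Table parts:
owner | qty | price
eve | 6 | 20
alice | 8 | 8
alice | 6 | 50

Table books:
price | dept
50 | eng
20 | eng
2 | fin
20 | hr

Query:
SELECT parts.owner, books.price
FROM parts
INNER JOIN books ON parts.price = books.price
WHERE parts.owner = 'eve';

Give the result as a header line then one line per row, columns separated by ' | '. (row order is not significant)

== RESULT ==
parts.owner | books.price
eve | 20
eve | 20

Derivation:
After JOIN books (3 rows):
parts.owner | parts.qty | parts.price | books.price | books.dept
eve | 6 | 20 | 20 | eng
eve | 6 | 20 | 20 | hr
alice | 6 | 50 | 50 | eng
After WHERE (2 rows):
parts.owner | parts.qty | parts.price | books.price | books.dept
eve | 6 | 20 | 20 | eng
eve | 6 | 20 | 20 | hr
After SELECT (2 rows):
parts.owner | books.price
eve | 20
eve | 20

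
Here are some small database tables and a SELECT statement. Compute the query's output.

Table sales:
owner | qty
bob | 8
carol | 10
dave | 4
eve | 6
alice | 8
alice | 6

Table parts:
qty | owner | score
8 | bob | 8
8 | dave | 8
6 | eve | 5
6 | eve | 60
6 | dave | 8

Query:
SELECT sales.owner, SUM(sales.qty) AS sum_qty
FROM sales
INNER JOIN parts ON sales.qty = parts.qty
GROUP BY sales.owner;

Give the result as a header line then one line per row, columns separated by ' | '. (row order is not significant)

== RESULT ==
sales.owner | sum_qty
bob | 16
eve | 18
alice | 34

Derivation:
After JOIN parts (10 rows):
sales.owner | sales.qty | parts.qty | parts.owner | parts.score
bob | 8 | 8 | bob | 8
bob | 8 | 8 | dave | 8
eve | 6 | 6 | eve | 5
eve | 6 | 6 | eve | 60
eve | 6 | 6 | dave | 8
alice | 8 | 8 | bob | 8
alice | 8 | 8 | dave | 8
alice | 6 | 6 | eve | 5
alice | 6 | 6 | eve | 60
alice | 6 | 6 | dave | 8
After GROUP BY (3 rows):
sales.owner | sum_qty
bob | 16
eve | 18
alice | 34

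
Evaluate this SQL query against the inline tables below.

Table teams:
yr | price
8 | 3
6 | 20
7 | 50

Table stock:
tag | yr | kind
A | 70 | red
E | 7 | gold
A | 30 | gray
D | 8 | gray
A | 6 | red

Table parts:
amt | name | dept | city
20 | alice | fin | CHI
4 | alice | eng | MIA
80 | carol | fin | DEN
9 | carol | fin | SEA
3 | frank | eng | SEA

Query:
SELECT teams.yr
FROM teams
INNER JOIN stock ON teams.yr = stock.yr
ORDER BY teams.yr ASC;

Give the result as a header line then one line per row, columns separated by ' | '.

After JOIN stock (3 rows):
teams.yr | teams.price | stock.tag | stock.yr | stock.kind
8 | 3 | D | 8 | gray
6 | 20 | A | 6 | red
7 | 50 | E | 7 | gold
After SELECT (3 rows):
teams.yr
8
6
7
After ORDER BY (3 rows):
teams.yr
6
7
8

== RESULT ==
teams.yr
6
7
8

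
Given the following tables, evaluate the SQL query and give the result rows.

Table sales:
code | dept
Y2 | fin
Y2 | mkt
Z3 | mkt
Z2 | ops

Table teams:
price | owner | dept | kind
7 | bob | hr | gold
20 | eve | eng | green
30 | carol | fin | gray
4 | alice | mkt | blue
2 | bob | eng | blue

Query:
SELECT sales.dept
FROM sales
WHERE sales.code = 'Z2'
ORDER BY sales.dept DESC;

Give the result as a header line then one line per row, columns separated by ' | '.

== RESULT ==
sales.dept
ops

Derivation:
After WHERE (1 rows):
sales.code | sales.dept
Z2 | ops
After SELECT (1 rows):
sales.dept
ops
After ORDER BY (1 rows):
sales.dept
ops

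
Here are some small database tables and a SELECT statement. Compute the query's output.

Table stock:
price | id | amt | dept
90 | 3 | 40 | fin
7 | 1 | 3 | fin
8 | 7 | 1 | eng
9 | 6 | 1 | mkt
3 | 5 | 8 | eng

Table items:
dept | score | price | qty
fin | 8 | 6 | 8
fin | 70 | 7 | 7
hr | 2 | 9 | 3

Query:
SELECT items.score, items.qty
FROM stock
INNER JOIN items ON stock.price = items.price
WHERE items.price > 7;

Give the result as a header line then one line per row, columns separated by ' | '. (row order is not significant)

After JOIN items (2 rows):
stock.price | stock.id | stock.amt | stock.dept | items.dept | items.score | items.price | items.qty
7 | 1 | 3 | fin | fin | 70 | 7 | 7
9 | 6 | 1 | mkt | hr | 2 | 9 | 3
After WHERE (1 rows):
stock.price | stock.id | stock.amt | stock.dept | items.dept | items.score | items.price | items.qty
9 | 6 | 1 | mkt | hr | 2 | 9 | 3
After SELECT (1 rows):
items.score | items.qty
2 | 3

== RESULT ==
items.score | items.qty
2 | 3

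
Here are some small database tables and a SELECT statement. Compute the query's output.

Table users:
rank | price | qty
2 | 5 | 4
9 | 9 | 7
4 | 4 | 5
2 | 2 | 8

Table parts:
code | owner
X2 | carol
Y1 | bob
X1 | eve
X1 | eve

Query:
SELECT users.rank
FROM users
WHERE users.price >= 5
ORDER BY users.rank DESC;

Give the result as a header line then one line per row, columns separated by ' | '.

== RESULT ==
users.rank
9
2

Derivation:
After WHERE (2 rows):
users.rank | users.price | users.qty
2 | 5 | 4
9 | 9 | 7
After SELECT (2 rows):
users.rank
2
9
After ORDER BY (2 rows):
users.rank
9
2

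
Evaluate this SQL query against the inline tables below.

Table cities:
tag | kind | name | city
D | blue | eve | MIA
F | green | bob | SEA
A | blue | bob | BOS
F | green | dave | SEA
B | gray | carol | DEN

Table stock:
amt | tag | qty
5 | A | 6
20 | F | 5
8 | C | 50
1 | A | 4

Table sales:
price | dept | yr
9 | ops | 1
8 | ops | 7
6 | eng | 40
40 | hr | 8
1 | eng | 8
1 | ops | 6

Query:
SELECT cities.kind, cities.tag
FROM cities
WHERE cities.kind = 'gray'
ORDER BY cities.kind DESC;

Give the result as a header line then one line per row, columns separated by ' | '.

== RESULT ==
cities.kind | cities.tag
gray | B

Derivation:
After WHERE (1 rows):
cities.tag | cities.kind | cities.name | cities.city
B | gray | carol | DEN
After SELECT (1 rows):
cities.kind | cities.tag
gray | B
After ORDER BY (1 rows):
cities.kind | cities.tag
gray | B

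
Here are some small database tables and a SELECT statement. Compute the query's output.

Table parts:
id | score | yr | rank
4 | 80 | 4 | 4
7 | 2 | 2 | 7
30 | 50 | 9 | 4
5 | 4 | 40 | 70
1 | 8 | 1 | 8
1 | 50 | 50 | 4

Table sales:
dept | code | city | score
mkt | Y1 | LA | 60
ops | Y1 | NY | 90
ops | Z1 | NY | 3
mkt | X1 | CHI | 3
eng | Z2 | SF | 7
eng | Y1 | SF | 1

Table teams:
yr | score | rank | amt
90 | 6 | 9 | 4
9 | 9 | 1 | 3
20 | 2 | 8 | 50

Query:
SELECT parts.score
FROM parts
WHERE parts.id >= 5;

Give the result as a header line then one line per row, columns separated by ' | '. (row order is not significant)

After WHERE (3 rows):
parts.id | parts.score | parts.yr | parts.rank
7 | 2 | 2 | 7
30 | 50 | 9 | 4
5 | 4 | 40 | 70
After SELECT (3 rows):
parts.score
2
50
4

== RESULT ==
parts.score
2
50
4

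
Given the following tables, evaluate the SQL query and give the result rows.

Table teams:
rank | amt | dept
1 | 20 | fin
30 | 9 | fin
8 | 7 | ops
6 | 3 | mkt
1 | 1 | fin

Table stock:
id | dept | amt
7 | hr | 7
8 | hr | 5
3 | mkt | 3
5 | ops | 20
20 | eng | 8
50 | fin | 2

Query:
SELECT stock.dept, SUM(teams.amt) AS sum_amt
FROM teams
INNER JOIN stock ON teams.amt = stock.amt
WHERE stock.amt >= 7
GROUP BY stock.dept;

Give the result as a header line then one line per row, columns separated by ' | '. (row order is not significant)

After JOIN stock (3 rows):
teams.rank | teams.amt | teams.dept | stock.id | stock.dept | stock.amt
1 | 20 | fin | 5 | ops | 20
8 | 7 | ops | 7 | hr | 7
6 | 3 | mkt | 3 | mkt | 3
After WHERE (2 rows):
teams.rank | teams.amt | teams.dept | stock.id | stock.dept | stock.amt
1 | 20 | fin | 5 | ops | 20
8 | 7 | ops | 7 | hr | 7
After GROUP BY (2 rows):
stock.dept | sum_amt
ops | 20
hr | 7

== RESULT ==
stock.dept | sum_amt
ops | 20
hr | 7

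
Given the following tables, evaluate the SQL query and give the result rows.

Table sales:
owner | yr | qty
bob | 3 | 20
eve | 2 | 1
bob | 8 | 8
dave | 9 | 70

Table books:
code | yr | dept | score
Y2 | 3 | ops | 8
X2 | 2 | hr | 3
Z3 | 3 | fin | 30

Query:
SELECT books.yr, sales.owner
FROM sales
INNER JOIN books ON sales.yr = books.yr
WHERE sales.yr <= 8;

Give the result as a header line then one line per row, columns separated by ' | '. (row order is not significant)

== RESULT ==
books.yr | sales.owner
3 | bob
3 | bob
2 | eve

Derivation:
After JOIN books (3 rows):
sales.owner | sales.yr | sales.qty | books.code | books.yr | books.dept | books.score
bob | 3 | 20 | Y2 | 3 | ops | 8
bob | 3 | 20 | Z3 | 3 | fin | 30
eve | 2 | 1 | X2 | 2 | hr | 3
After WHERE (3 rows):
sales.owner | sales.yr | sales.qty | books.code | books.yr | books.dept | books.score
bob | 3 | 20 | Y2 | 3 | ops | 8
bob | 3 | 20 | Z3 | 3 | fin | 30
eve | 2 | 1 | X2 | 2 | hr | 3
After SELECT (3 rows):
books.yr | sales.owner
3 | bob
3 | bob
2 | eve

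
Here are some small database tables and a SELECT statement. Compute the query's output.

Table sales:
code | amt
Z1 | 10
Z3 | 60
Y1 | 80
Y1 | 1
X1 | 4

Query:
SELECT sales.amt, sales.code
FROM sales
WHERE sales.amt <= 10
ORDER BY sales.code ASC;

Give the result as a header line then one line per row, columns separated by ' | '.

After WHERE (3 rows):
sales.code | sales.amt
Z1 | 10
Y1 | 1
X1 | 4
After SELECT (3 rows):
sales.amt | sales.code
10 | Z1
1 | Y1
4 | X1
After ORDER BY (3 rows):
sales.amt | sales.code
4 | X1
1 | Y1
10 | Z1

== RESULT ==
sales.amt | sales.code
4 | X1
1 | Y1
10 | Z1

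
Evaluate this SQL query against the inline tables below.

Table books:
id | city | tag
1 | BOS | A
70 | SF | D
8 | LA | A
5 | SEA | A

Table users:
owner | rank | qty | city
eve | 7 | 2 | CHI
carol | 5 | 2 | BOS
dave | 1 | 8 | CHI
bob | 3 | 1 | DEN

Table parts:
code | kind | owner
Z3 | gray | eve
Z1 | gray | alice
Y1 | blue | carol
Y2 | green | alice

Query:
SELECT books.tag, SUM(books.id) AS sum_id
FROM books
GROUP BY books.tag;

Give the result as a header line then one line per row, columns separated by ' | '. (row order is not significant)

After GROUP BY (2 rows):
books.tag | sum_id
A | 14
D | 70

== RESULT ==
books.tag | sum_id
A | 14
D | 70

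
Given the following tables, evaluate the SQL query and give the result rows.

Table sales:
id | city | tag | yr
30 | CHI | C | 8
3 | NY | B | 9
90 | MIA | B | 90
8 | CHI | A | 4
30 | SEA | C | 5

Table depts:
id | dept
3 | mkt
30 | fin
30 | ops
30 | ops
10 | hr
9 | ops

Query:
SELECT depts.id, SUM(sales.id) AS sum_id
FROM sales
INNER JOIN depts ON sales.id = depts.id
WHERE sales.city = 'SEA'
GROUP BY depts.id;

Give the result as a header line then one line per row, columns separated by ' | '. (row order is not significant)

After JOIN depts (7 rows):
sales.id | sales.city | sales.tag | sales.yr | depts.id | depts.dept
30 | CHI | C | 8 | 30 | fin
30 | CHI | C | 8 | 30 | ops
30 | CHI | C | 8 | 30 | ops
3 | NY | B | 9 | 3 | mkt
30 | SEA | C | 5 | 30 | fin
30 | SEA | C | 5 | 30 | ops
30 | SEA | C | 5 | 30 | ops
After WHERE (3 rows):
sales.id | sales.city | sales.tag | sales.yr | depts.id | depts.dept
30 | SEA | C | 5 | 30 | fin
30 | SEA | C | 5 | 30 | ops
30 | SEA | C | 5 | 30 | ops
After GROUP BY (1 rows):
depts.id | sum_id
30 | 90

== RESULT ==
depts.id | sum_id
30 | 90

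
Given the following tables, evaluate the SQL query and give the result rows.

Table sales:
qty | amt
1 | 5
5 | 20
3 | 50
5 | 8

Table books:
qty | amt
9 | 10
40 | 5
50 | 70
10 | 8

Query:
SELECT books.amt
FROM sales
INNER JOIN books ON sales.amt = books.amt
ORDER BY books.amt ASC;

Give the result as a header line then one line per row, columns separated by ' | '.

== RESULT ==
books.amt
5
8

Derivation:
After JOIN books (2 rows):
sales.qty | sales.amt | books.qty | books.amt
1 | 5 | 40 | 5
5 | 8 | 10 | 8
After SELECT (2 rows):
books.amt
5
8
After ORDER BY (2 rows):
books.amt
5
8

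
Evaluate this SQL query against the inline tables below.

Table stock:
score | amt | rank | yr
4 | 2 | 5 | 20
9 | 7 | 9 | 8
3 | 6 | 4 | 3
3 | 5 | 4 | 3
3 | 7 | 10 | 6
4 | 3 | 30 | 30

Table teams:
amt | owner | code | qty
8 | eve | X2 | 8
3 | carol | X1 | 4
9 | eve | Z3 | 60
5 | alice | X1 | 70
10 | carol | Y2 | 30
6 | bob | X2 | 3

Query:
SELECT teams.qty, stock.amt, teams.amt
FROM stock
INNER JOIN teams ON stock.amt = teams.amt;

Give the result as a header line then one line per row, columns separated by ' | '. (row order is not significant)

== RESULT ==
teams.qty | stock.amt | teams.amt
3 | 6 | 6
70 | 5 | 5
4 | 3 | 3

Derivation:
After JOIN teams (3 rows):
stock.score | stock.amt | stock.rank | stock.yr | teams.amt | teams.owner | teams.code | teams.qty
3 | 6 | 4 | 3 | 6 | bob | X2 | 3
3 | 5 | 4 | 3 | 5 | alice | X1 | 70
4 | 3 | 30 | 30 | 3 | carol | X1 | 4
After SELECT (3 rows):
teams.qty | stock.amt | teams.amt
3 | 6 | 6
70 | 5 | 5
4 | 3 | 3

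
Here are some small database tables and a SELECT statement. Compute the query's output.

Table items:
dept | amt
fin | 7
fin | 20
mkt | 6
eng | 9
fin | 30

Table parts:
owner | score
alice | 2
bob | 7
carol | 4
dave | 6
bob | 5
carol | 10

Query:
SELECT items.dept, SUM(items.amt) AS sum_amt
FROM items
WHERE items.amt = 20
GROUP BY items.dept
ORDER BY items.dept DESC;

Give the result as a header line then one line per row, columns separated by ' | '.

After WHERE (1 rows):
items.dept | items.amt
fin | 20
After GROUP BY (1 rows):
items.dept | sum_amt
fin | 20
After ORDER BY (1 rows):
items.dept | sum_amt
fin | 20

== RESULT ==
items.dept | sum_amt
fin | 20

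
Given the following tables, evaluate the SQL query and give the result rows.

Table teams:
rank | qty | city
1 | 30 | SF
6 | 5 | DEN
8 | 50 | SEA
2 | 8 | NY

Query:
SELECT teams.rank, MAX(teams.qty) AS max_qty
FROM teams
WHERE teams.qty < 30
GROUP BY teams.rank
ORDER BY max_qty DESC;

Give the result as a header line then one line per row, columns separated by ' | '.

After WHERE (2 rows):
teams.rank | teams.qty | teams.city
6 | 5 | DEN
2 | 8 | NY
After GROUP BY (2 rows):
teams.rank | max_qty
6 | 5
2 | 8
After ORDER BY (2 rows):
teams.rank | max_qty
2 | 8
6 | 5

== RESULT ==
teams.rank | max_qty
2 | 8
6 | 5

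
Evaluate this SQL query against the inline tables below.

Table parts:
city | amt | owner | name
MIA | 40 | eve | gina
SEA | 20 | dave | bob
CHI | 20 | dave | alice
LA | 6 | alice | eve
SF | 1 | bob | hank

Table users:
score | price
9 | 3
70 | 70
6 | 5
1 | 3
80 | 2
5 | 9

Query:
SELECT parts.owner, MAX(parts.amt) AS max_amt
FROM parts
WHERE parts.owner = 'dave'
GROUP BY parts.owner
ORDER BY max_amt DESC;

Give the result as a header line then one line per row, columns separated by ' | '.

After WHERE (2 rows):
parts.city | parts.amt | parts.owner | parts.name
SEA | 20 | dave | bob
CHI | 20 | dave | alice
After GROUP BY (1 rows):
parts.owner | max_amt
dave | 20
After ORDER BY (1 rows):
parts.owner | max_amt
dave | 20

== RESULT ==
parts.owner | max_amt
dave | 20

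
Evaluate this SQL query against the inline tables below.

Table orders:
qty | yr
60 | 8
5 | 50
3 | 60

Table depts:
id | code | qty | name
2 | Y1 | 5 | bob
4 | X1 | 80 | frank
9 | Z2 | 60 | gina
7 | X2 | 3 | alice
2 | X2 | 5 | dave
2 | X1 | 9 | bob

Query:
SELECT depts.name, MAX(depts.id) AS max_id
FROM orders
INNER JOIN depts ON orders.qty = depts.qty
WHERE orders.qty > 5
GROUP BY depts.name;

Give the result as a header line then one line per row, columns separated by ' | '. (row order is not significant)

== RESULT ==
depts.name | max_id
gina | 9

Derivation:
After JOIN depts (4 rows):
orders.qty | orders.yr | depts.id | depts.code | depts.qty | depts.name
60 | 8 | 9 | Z2 | 60 | gina
5 | 50 | 2 | Y1 | 5 | bob
5 | 50 | 2 | X2 | 5 | dave
3 | 60 | 7 | X2 | 3 | alice
After WHERE (1 rows):
orders.qty | orders.yr | depts.id | depts.code | depts.qty | depts.name
60 | 8 | 9 | Z2 | 60 | gina
After GROUP BY (1 rows):
depts.name | max_id
gina | 9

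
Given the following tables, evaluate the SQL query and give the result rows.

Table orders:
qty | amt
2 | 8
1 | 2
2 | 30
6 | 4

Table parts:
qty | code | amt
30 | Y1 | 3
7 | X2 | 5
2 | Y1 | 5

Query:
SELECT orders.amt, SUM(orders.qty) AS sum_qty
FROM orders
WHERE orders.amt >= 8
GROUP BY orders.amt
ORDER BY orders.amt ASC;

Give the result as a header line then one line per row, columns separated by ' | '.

== RESULT ==
orders.amt | sum_qty
8 | 2
30 | 2

Derivation:
After WHERE (2 rows):
orders.qty | orders.amt
2 | 8
2 | 30
After GROUP BY (2 rows):
orders.amt | sum_qty
8 | 2
30 | 2
After ORDER BY (2 rows):
orders.amt | sum_qty
8 | 2
30 | 2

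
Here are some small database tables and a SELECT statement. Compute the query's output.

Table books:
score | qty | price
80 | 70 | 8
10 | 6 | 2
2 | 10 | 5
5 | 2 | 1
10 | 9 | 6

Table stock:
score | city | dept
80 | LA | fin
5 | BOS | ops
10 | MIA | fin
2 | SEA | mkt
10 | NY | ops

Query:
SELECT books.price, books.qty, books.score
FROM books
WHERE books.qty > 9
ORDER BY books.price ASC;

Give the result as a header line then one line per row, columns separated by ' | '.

After WHERE (2 rows):
books.score | books.qty | books.price
80 | 70 | 8
2 | 10 | 5
After SELECT (2 rows):
books.price | books.qty | books.score
8 | 70 | 80
5 | 10 | 2
After ORDER BY (2 rows):
books.price | books.qty | books.score
5 | 10 | 2
8 | 70 | 80

== RESULT ==
books.price | books.qty | books.score
5 | 10 | 2
8 | 70 | 80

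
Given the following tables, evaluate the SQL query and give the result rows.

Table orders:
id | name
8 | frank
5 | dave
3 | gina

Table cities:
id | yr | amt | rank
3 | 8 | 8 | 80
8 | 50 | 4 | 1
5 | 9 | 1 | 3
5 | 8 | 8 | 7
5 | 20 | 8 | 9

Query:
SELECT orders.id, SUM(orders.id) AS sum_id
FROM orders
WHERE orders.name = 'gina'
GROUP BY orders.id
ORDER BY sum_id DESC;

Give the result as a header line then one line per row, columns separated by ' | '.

== RESULT ==
orders.id | sum_id
3 | 3

Derivation:
After WHERE (1 rows):
orders.id | orders.name
3 | gina
After GROUP BY (1 rows):
orders.id | sum_id
3 | 3
After ORDER BY (1 rows):
orders.id | sum_id
3 | 3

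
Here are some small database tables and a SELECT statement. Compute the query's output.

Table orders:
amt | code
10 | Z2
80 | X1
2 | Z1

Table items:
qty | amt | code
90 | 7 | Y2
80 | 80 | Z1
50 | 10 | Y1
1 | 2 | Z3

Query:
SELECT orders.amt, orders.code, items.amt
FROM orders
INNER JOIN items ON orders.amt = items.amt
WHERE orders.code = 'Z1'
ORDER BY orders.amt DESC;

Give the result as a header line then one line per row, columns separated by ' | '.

== RESULT ==
orders.amt | orders.code | items.amt
2 | Z1 | 2

Derivation:
After JOIN items (3 rows):
orders.amt | orders.code | items.qty | items.amt | items.code
10 | Z2 | 50 | 10 | Y1
80 | X1 | 80 | 80 | Z1
2 | Z1 | 1 | 2 | Z3
After WHERE (1 rows):
orders.amt | orders.code | items.qty | items.amt | items.code
2 | Z1 | 1 | 2 | Z3
After SELECT (1 rows):
orders.amt | orders.code | items.amt
2 | Z1 | 2
After ORDER BY (1 rows):
orders.amt | orders.code | items.amt
2 | Z1 | 2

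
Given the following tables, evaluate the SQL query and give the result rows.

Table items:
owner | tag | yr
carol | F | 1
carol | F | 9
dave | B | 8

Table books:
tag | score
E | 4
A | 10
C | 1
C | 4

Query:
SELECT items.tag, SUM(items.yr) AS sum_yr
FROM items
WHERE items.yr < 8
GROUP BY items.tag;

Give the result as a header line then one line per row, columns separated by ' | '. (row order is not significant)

== RESULT ==
items.tag | sum_yr
F | 1

Derivation:
After WHERE (1 rows):
items.owner | items.tag | items.yr
carol | F | 1
After GROUP BY (1 rows):
items.tag | sum_yr
F | 1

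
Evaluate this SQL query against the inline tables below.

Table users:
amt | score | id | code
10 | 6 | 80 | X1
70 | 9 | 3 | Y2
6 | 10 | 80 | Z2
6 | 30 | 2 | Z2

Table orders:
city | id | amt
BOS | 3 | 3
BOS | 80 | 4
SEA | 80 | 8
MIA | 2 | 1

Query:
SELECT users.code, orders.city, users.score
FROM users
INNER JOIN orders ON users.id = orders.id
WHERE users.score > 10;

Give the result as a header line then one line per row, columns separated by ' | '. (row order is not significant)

== RESULT ==
users.code | orders.city | users.score
Z2 | MIA | 30

Derivation:
After JOIN orders (6 rows):
users.amt | users.score | users.id | users.code | orders.city | orders.id | orders.amt
10 | 6 | 80 | X1 | BOS | 80 | 4
10 | 6 | 80 | X1 | SEA | 80 | 8
70 | 9 | 3 | Y2 | BOS | 3 | 3
6 | 10 | 80 | Z2 | BOS | 80 | 4
6 | 10 | 80 | Z2 | SEA | 80 | 8
6 | 30 | 2 | Z2 | MIA | 2 | 1
After WHERE (1 rows):
users.amt | users.score | users.id | users.code | orders.city | orders.id | orders.amt
6 | 30 | 2 | Z2 | MIA | 2 | 1
After SELECT (1 rows):
users.code | orders.city | users.score
Z2 | MIA | 30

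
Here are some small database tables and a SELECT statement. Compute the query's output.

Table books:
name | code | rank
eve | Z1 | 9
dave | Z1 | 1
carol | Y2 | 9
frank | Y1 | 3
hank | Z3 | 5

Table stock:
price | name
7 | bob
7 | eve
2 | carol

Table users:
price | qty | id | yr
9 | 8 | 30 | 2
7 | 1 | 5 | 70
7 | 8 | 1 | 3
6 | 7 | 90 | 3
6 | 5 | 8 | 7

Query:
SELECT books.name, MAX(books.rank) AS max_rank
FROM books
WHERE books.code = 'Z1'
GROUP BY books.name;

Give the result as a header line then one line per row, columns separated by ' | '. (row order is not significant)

== RESULT ==
books.name | max_rank
eve | 9
dave | 1

Derivation:
After WHERE (2 rows):
books.name | books.code | books.rank
eve | Z1 | 9
dave | Z1 | 1
After GROUP BY (2 rows):
books.name | max_rank
eve | 9
dave | 1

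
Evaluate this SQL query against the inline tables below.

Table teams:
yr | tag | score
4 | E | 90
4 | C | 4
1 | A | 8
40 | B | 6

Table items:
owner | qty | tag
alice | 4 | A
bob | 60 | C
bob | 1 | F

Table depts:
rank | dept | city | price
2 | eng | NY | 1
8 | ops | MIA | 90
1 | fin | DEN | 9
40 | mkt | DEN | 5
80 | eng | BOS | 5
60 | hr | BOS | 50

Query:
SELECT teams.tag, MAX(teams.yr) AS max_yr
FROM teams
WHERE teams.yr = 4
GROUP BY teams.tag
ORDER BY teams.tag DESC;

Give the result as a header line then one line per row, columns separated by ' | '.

After WHERE (2 rows):
teams.yr | teams.tag | teams.score
4 | E | 90
4 | C | 4
After GROUP BY (2 rows):
teams.tag | max_yr
E | 4
C | 4
After ORDER BY (2 rows):
teams.tag | max_yr
E | 4
C | 4

== RESULT ==
teams.tag | max_yr
E | 4
C | 4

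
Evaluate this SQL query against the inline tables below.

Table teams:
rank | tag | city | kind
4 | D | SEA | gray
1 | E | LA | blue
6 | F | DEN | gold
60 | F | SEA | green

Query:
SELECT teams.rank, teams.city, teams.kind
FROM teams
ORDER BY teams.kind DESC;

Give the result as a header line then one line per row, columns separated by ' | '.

== RESULT ==
teams.rank | teams.city | teams.kind
60 | SEA | green
4 | SEA | gray
6 | DEN | gold
1 | LA | blue

Derivation:
After SELECT (4 rows):
teams.rank | teams.city | teams.kind
4 | SEA | gray
1 | LA | blue
6 | DEN | gold
60 | SEA | green
After ORDER BY (4 rows):
teams.rank | teams.city | teams.kind
60 | SEA | green
4 | SEA | gray
6 | DEN | gold
1 | LA | blue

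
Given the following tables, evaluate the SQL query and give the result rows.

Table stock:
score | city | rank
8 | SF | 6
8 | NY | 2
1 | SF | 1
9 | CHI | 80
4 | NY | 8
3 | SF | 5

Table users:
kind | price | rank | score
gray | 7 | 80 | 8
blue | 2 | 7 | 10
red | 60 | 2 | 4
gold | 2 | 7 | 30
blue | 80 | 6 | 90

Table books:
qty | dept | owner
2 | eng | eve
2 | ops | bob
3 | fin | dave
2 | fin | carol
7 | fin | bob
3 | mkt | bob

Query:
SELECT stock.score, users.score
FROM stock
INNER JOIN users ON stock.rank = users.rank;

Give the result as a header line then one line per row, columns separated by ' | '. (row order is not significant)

== RESULT ==
stock.score | users.score
8 | 90
8 | 4
9 | 8

Derivation:
After JOIN users (3 rows):
stock.score | stock.city | stock.rank | users.kind | users.price | users.rank | users.score
8 | SF | 6 | blue | 80 | 6 | 90
8 | NY | 2 | red | 60 | 2 | 4
9 | CHI | 80 | gray | 7 | 80 | 8
After SELECT (3 rows):
stock.score | users.score
8 | 90
8 | 4
9 | 8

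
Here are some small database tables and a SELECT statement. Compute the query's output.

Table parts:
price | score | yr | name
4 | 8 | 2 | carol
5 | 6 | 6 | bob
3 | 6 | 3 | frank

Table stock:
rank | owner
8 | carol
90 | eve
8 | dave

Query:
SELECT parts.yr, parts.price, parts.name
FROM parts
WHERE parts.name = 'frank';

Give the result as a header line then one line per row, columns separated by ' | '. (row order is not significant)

After WHERE (1 rows):
parts.price | parts.score | parts.yr | parts.name
3 | 6 | 3 | frank
After SELECT (1 rows):
parts.yr | parts.price | parts.name
3 | 3 | frank

== RESULT ==
parts.yr | parts.price | parts.name
3 | 3 | frank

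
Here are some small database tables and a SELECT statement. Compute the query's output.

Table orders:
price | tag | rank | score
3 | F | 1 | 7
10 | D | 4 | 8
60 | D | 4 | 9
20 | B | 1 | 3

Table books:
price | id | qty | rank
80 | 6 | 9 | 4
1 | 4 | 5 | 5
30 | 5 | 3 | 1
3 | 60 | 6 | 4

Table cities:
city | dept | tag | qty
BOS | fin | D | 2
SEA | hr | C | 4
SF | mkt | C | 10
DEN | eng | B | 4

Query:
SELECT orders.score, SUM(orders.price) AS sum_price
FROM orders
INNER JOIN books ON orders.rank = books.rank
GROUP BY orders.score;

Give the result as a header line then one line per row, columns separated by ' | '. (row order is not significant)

== RESULT ==
orders.score | sum_price
7 | 3
8 | 20
9 | 120
3 | 20

Derivation:
After JOIN books (6 rows):
orders.price | orders.tag | orders.rank | orders.score | books.price | books.id | books.qty | books.rank
3 | F | 1 | 7 | 30 | 5 | 3 | 1
10 | D | 4 | 8 | 80 | 6 | 9 | 4
10 | D | 4 | 8 | 3 | 60 | 6 | 4
60 | D | 4 | 9 | 80 | 6 | 9 | 4
60 | D | 4 | 9 | 3 | 60 | 6 | 4
20 | B | 1 | 3 | 30 | 5 | 3 | 1
After GROUP BY (4 rows):
orders.score | sum_price
7 | 3
8 | 20
9 | 120
3 | 20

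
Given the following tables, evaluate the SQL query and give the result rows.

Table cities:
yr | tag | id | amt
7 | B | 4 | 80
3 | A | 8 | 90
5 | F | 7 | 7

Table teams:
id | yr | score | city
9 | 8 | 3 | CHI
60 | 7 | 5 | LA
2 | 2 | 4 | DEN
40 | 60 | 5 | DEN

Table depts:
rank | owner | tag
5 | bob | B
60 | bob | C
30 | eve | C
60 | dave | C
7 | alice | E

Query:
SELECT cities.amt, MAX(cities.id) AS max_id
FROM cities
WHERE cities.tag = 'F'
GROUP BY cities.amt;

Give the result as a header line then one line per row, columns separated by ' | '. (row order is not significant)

== RESULT ==
cities.amt | max_id
7 | 7

Derivation:
After WHERE (1 rows):
cities.yr | cities.tag | cities.id | cities.amt
5 | F | 7 | 7
After GROUP BY (1 rows):
cities.amt | max_id
7 | 7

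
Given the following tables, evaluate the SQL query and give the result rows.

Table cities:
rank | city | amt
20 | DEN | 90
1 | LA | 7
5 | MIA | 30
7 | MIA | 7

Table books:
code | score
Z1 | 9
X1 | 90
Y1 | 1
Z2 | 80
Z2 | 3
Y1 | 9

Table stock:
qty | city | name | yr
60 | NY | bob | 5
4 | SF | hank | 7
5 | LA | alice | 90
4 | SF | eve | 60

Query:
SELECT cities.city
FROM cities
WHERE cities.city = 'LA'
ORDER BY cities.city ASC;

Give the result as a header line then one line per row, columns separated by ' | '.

After WHERE (1 rows):
cities.rank | cities.city | cities.amt
1 | LA | 7
After SELECT (1 rows):
cities.city
LA
After ORDER BY (1 rows):
cities.city
LA

== RESULT ==
cities.city
LA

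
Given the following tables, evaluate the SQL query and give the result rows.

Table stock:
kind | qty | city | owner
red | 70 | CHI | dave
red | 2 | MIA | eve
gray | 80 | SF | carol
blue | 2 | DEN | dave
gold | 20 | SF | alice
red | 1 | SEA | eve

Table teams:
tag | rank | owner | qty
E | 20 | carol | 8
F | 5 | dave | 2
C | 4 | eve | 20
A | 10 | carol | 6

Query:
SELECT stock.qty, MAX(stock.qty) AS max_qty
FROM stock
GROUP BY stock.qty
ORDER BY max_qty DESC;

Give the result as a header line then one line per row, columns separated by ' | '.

After GROUP BY (5 rows):
stock.qty | max_qty
70 | 70
2 | 2
80 | 80
20 | 20
1 | 1
After ORDER BY (5 rows):
stock.qty | max_qty
80 | 80
70 | 70
20 | 20
2 | 2
1 | 1

== RESULT ==
stock.qty | max_qty
80 | 80
70 | 70
20 | 20
2 | 2
1 | 1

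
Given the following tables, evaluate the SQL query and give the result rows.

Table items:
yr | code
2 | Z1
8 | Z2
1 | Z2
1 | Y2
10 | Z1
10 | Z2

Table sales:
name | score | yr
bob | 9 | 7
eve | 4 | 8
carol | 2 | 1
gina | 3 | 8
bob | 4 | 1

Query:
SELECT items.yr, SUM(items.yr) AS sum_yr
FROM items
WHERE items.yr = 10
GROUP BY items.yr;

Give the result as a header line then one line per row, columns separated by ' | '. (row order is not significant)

== RESULT ==
items.yr | sum_yr
10 | 20

Derivation:
After WHERE (2 rows):
items.yr | items.code
10 | Z1
10 | Z2
After GROUP BY (1 rows):
items.yr | sum_yr
10 | 20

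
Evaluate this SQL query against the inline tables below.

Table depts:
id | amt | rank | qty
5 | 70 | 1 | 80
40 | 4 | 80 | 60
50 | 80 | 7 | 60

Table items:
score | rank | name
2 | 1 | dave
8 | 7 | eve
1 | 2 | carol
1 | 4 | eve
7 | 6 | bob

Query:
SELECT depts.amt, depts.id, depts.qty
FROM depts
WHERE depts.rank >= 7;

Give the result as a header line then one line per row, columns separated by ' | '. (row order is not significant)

== RESULT ==
depts.amt | depts.id | depts.qty
4 | 40 | 60
80 | 50 | 60

Derivation:
After WHERE (2 rows):
depts.id | depts.amt | depts.rank | depts.qty
40 | 4 | 80 | 60
50 | 80 | 7 | 60
After SELECT (2 rows):
depts.amt | depts.id | depts.qty
4 | 40 | 60
80 | 50 | 60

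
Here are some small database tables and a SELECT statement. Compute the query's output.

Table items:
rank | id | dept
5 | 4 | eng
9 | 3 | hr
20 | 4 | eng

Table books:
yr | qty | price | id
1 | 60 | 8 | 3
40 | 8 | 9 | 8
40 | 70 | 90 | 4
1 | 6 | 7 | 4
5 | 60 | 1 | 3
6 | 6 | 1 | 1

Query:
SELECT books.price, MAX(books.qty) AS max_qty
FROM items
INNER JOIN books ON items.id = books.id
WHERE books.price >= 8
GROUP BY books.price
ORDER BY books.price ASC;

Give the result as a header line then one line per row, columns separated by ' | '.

After JOIN books (6 rows):
items.rank | items.id | items.dept | books.yr | books.qty | books.price | books.id
5 | 4 | eng | 40 | 70 | 90 | 4
5 | 4 | eng | 1 | 6 | 7 | 4
9 | 3 | hr | 1 | 60 | 8 | 3
9 | 3 | hr | 5 | 60 | 1 | 3
20 | 4 | eng | 40 | 70 | 90 | 4
20 | 4 | eng | 1 | 6 | 7 | 4
After WHERE (3 rows):
items.rank | items.id | items.dept | books.yr | books.qty | books.price | books.id
5 | 4 | eng | 40 | 70 | 90 | 4
9 | 3 | hr | 1 | 60 | 8 | 3
20 | 4 | eng | 40 | 70 | 90 | 4
After GROUP BY (2 rows):
books.price | max_qty
90 | 70
8 | 60
After ORDER BY (2 rows):
books.price | max_qty
8 | 60
90 | 70

== RESULT ==
books.price | max_qty
8 | 60
90 | 70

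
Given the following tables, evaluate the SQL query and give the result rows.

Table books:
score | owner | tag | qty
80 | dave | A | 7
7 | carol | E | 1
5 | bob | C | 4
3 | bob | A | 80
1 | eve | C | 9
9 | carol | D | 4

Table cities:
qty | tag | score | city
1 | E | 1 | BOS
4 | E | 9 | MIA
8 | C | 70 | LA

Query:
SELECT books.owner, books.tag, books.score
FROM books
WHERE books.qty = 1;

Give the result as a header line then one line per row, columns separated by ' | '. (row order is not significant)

After WHERE (1 rows):
books.score | books.owner | books.tag | books.qty
7 | carol | E | 1
After SELECT (1 rows):
books.owner | books.tag | books.score
carol | E | 7

== RESULT ==
books.owner | books.tag | books.score
carol | E | 7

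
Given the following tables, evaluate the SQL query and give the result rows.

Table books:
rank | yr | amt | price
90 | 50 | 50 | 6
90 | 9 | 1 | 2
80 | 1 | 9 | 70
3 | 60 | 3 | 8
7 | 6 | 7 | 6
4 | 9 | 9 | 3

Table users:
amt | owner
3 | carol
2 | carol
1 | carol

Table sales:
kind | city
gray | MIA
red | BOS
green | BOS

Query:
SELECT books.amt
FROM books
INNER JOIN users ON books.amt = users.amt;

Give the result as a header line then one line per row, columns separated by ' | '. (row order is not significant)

After JOIN users (2 rows):
books.rank | books.yr | books.amt | books.price | users.amt | users.owner
90 | 9 | 1 | 2 | 1 | carol
3 | 60 | 3 | 8 | 3 | carol
After SELECT (2 rows):
books.amt
1
3

== RESULT ==
books.amt
1
3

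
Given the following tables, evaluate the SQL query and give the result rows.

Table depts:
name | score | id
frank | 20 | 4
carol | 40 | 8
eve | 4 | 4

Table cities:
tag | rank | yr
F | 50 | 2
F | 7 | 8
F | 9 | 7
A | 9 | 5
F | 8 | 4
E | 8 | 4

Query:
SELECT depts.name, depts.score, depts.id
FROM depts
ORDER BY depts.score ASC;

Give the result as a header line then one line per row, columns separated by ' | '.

After SELECT (3 rows):
depts.name | depts.score | depts.id
frank | 20 | 4
carol | 40 | 8
eve | 4 | 4
After ORDER BY (3 rows):
depts.name | depts.score | depts.id
eve | 4 | 4
frank | 20 | 4
carol | 40 | 8

== RESULT ==
depts.name | depts.score | depts.id
eve | 4 | 4
frank | 20 | 4
carol | 40 | 8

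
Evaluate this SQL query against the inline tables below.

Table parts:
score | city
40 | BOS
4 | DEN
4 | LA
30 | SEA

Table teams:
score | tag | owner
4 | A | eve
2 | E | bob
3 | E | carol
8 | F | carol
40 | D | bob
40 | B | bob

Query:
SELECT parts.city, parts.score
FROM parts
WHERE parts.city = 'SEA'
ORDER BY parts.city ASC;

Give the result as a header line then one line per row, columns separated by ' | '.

After WHERE (1 rows):
parts.score | parts.city
30 | SEA
After SELECT (1 rows):
parts.city | parts.score
SEA | 30
After ORDER BY (1 rows):
parts.city | parts.score
SEA | 30

== RESULT ==
parts.city | parts.score
SEA | 30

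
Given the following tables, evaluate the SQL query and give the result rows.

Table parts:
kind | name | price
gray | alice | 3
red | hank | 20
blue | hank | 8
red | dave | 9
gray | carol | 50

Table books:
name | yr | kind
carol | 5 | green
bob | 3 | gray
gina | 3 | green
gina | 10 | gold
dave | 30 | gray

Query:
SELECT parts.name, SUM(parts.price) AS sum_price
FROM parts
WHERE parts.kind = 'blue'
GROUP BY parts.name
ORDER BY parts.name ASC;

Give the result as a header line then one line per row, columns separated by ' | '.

After WHERE (1 rows):
parts.kind | parts.name | parts.price
blue | hank | 8
After GROUP BY (1 rows):
parts.name | sum_price
hank | 8
After ORDER BY (1 rows):
parts.name | sum_price
hank | 8

== RESULT ==
parts.name | sum_price
hank | 8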